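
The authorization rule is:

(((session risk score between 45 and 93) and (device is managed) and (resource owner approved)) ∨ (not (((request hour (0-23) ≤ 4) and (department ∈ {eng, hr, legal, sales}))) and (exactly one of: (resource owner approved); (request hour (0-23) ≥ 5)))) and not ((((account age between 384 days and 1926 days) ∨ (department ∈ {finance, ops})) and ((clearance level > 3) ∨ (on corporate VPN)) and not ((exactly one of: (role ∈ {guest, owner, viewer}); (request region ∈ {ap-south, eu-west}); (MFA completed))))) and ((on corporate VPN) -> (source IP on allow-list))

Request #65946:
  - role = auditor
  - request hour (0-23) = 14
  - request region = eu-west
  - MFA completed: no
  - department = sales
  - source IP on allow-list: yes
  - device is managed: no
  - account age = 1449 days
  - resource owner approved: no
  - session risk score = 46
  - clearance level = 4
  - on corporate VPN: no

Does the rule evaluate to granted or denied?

Granted

Atomic conditions:
  session risk score between 45 and 93: 46 in [45, 93] is true
  device is managed: no → false
  resource owner approved: no → false
  request hour (0-23) ≤ 4: 14 ≤ 4 is false
  department ∈ {eng, hr, legal, sales}: sales is in the set → true
  request hour (0-23) ≥ 5: 14 ≥ 5 is true
  account age between 384 days and 1926 days: 1449 in [384, 1926] is true
  department ∈ {finance, ops}: sales is not in the set → false
  clearance level > 3: 4 > 3 is true
  on corporate VPN: no → false
  role ∈ {guest, owner, viewer}: auditor is not in the set → false
  request region ∈ {ap-south, eu-west}: eu-west is in the set → true
  MFA completed: no → false
  source IP on allow-list: yes → true
Combine:
[1.1] true AND false AND false = false
[1.2.1.1] false AND true = false
[1.2.1] NOT false = true
[1.2.2] exactly-one(false, true) = true
[1.2] true AND true = true
[1] false OR true = true
[2.1.1] true OR false = true
[2.1.2] true OR false = true
[2.1.3.1] exactly-one(false, true, false) = true
[2.1.3] NOT true = false
[2.1] true AND true AND false = false
[2] NOT false = true
[3] false → true (antecedent false ⇒ implication holds) = true
[root] true AND true AND true = true
Overall: true → granted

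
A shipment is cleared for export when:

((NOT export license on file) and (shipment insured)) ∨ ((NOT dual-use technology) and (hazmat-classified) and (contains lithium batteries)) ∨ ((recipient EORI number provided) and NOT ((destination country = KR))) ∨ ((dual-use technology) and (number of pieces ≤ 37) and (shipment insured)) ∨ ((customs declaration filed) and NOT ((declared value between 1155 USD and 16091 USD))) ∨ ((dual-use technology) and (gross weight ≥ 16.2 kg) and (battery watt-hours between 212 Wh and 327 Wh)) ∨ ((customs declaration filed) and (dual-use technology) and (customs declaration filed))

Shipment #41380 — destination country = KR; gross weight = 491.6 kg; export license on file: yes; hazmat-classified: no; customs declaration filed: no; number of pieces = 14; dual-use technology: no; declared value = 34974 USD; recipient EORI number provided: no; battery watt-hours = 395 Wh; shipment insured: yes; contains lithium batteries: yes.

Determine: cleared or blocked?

Atomic conditions:
  NOT export license on file: yes → false
  shipment insured: yes → true
  NOT dual-use technology: no → true
  hazmat-classified: no → false
  contains lithium batteries: yes → true
  recipient EORI number provided: no → false
  destination country = KR: KR == KR is true
  dual-use technology: no → false
  number of pieces ≤ 37: 14 ≤ 37 is true
  customs declaration filed: no → false
  declared value between 1155 USD and 16091 USD: 34974 in [1155, 16091] is false
  gross weight ≥ 16.2 kg: 491.6 ≥ 16.2 is true
  battery watt-hours between 212 Wh and 327 Wh: 395 in [212, 327] is false
Combine:
[1] false AND true = false
[2] true AND false AND true = false
[3.2] NOT true = false
[3] false AND false = false
[4] false AND true AND true = false
[5.2] NOT false = true
[5] false AND true = false
[6] false AND true AND false = false
[7] false AND false AND false = false
[root] false OR false OR false OR false OR false OR false OR false = false
Overall: false → blocked

Blocked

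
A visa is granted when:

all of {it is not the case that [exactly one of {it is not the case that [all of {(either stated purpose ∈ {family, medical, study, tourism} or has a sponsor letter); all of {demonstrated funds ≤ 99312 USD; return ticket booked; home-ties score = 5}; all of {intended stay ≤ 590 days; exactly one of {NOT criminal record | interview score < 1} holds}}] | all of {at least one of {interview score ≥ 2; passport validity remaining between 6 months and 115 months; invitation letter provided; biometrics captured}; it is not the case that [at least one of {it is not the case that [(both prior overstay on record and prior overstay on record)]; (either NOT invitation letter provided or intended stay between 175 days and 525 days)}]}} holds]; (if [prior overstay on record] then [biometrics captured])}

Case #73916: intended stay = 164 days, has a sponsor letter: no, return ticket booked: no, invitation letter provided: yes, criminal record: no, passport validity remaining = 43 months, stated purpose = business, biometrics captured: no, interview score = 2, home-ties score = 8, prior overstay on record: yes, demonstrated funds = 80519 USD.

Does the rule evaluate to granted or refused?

Refused

Atomic conditions:
  stated purpose ∈ {family, medical, study, tourism}: business is not in the set → false
  has a sponsor letter: no → false
  demonstrated funds ≤ 99312 USD: 80519 ≤ 99312 is true
  return ticket booked: no → false
  home-ties score = 5: 8 == 5 is false
  intended stay ≤ 590 days: 164 ≤ 590 is true
  NOT criminal record: no → true
  interview score < 1: 2 < 1 is false
  interview score ≥ 2: 2 ≥ 2 is true
  passport validity remaining between 6 months and 115 months: 43 in [6, 115] is true
  invitation letter provided: yes → true
  biometrics captured: no → false
  prior overstay on record: yes → true
  NOT invitation letter provided: yes → false
  intended stay between 175 days and 525 days: 164 in [175, 525] is false
Combine:
[1.1.1.1.1] false OR false = false
[1.1.1.1.2] true AND false AND false = false
[1.1.1.1.3.2] exactly-one(true, false) = true
[1.1.1.1.3] true AND true = true
[1.1.1.1] false AND false AND true = false
[1.1.1] NOT false = true
[1.1.2.1] true OR true OR true OR false = true
[1.1.2.2.1.1.1] true AND true = true
[1.1.2.2.1.1] NOT true = false
[1.1.2.2.1.2] false OR false = false
[1.1.2.2.1] false OR false = false
[1.1.2.2] NOT false = true
[1.1.2] true AND true = true
[1.1] exactly-one(true, true) = false
[1] NOT false = true
[2] true → false = false
[root] true AND false = false
Overall: false → refused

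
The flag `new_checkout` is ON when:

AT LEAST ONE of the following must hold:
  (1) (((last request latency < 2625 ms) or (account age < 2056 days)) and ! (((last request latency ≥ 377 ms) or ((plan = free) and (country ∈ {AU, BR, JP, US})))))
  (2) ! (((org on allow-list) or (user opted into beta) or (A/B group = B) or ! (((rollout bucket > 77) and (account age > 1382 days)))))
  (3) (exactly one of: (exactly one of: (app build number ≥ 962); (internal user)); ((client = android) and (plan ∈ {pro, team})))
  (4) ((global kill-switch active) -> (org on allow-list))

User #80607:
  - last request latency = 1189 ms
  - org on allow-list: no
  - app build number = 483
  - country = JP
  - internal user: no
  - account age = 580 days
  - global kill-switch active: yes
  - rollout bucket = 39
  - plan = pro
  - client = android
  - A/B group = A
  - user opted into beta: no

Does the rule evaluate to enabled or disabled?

Atomic conditions:
  last request latency < 2625 ms: 1189 < 2625 is true
  account age < 2056 days: 580 < 2056 is true
  last request latency ≥ 377 ms: 1189 ≥ 377 is true
  plan = free: pro == free is false
  country ∈ {AU, BR, JP, US}: JP is in the set → true
  org on allow-list: no → false
  user opted into beta: no → false
  A/B group = B: A == B is false
  rollout bucket > 77: 39 > 77 is false
  account age > 1382 days: 580 > 1382 is false
  app build number ≥ 962: 483 ≥ 962 is false
  internal user: no → false
  client = android: android == android is true
  plan ∈ {pro, team}: pro is in the set → true
  global kill-switch active: yes → true
Combine:
[1.1] true OR true = true
[1.2.1.2] false AND true = false
[1.2.1] true OR false = true
[1.2] NOT true = false
[1] true AND false = false
[2.1.4.1] false AND false = false
[2.1.4] NOT false = true
[2.1] false OR false OR false OR true = true
[2] NOT true = false
[3.1] exactly-one(false, false) = false
[3.2] true AND true = true
[3] exactly-one(false, true) = true
[4] true → false = false
[root] false OR false OR true OR false = true
Overall: true → enabled

Enabled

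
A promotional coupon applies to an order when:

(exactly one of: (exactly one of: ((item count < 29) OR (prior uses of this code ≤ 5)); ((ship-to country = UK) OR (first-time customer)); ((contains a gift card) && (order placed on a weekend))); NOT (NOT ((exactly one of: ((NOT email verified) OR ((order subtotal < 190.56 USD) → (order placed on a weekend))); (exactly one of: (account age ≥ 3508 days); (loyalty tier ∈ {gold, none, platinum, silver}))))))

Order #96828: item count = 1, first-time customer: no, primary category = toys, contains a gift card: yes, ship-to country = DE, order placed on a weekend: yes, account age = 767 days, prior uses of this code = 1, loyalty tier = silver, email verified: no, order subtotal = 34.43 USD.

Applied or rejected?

Rejected

Atomic conditions:
  item count < 29: 1 < 29 is true
  prior uses of this code ≤ 5: 1 ≤ 5 is true
  ship-to country = UK: DE == UK is false
  first-time customer: no → false
  contains a gift card: yes → true
  order placed on a weekend: yes → true
  NOT email verified: no → true
  order subtotal < 190.56 USD: 34.43 < 190.56 is true
  account age ≥ 3508 days: 767 ≥ 3508 is false
  loyalty tier ∈ {gold, none, platinum, silver}: silver is in the set → true
Combine:
[1.1] true OR true = true
[1.2] false OR false = false
[1.3] true AND true = true
[1] exactly-one(true, false, true) = false
[2.1.1.1.2] true → true = true
[2.1.1.1] true OR true = true
[2.1.1.2] exactly-one(false, true) = true
[2.1.1] exactly-one(true, true) = false
[2.1] NOT false = true
[2] NOT true = false
[root] exactly-one(false, false) = false
Overall: false → rejected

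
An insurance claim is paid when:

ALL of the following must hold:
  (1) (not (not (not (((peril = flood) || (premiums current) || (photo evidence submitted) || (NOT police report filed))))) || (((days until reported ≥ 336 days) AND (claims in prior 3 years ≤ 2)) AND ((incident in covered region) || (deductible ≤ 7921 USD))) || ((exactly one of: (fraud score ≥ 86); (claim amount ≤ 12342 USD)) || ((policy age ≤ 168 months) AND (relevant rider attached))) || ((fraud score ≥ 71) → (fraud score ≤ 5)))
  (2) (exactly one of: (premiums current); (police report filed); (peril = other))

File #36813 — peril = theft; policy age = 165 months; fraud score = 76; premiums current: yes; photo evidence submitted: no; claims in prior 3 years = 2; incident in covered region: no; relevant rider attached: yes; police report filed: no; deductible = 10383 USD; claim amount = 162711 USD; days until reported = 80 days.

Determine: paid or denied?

Atomic conditions:
  peril = flood: theft == flood is false
  premiums current: yes → true
  photo evidence submitted: no → false
  NOT police report filed: no → true
  days until reported ≥ 336 days: 80 ≥ 336 is false
  claims in prior 3 years ≤ 2: 2 ≤ 2 is true
  incident in covered region: no → false
  deductible ≤ 7921 USD: 10383 ≤ 7921 is false
  fraud score ≥ 86: 76 ≥ 86 is false
  claim amount ≤ 12342 USD: 162711 ≤ 12342 is false
  policy age ≤ 168 months: 165 ≤ 168 is true
  relevant rider attached: yes → true
  fraud score ≥ 71: 76 ≥ 71 is true
  fraud score ≤ 5: 76 ≤ 5 is false
  police report filed: no → false
  peril = other: theft == other is false
Combine:
[1.1.1.1.1] false OR true OR false OR true = true
[1.1.1.1] NOT true = false
[1.1.1] NOT false = true
[1.1] NOT true = false
[1.2.1] false AND true = false
[1.2.2] false OR false = false
[1.2] false AND false = false
[1.3.1] exactly-one(false, false) = false
[1.3.2] true AND true = true
[1.3] false OR true = true
[1.4] true → false = false
[1] false OR false OR true OR false = true
[2] exactly-one(true, false, false) = true
[root] true AND true = true
Overall: true → paid

Paid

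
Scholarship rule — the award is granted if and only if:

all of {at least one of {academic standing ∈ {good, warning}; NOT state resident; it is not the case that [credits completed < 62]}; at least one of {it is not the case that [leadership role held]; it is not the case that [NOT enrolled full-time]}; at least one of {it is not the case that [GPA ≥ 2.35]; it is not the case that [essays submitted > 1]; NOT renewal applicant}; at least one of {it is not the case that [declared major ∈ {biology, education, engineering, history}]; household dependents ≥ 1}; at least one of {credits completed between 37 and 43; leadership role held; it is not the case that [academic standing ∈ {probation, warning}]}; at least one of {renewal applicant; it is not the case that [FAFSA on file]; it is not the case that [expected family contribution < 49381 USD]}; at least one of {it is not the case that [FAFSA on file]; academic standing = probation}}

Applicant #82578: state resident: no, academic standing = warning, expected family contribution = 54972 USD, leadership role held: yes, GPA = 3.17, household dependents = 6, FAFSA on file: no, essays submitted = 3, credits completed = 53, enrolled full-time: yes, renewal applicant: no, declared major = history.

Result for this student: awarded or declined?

Awarded

Atomic conditions:
  academic standing ∈ {good, warning}: warning is in the set → true
  NOT state resident: no → true
  credits completed < 62: 53 < 62 is true
  leadership role held: yes → true
  NOT enrolled full-time: yes → false
  GPA ≥ 2.35: 3.17 ≥ 2.35 is true
  essays submitted > 1: 3 > 1 is true
  NOT renewal applicant: no → true
  declared major ∈ {biology, education, engineering, history}: history is in the set → true
  household dependents ≥ 1: 6 ≥ 1 is true
  credits completed between 37 and 43: 53 in [37, 43] is false
  academic standing ∈ {probation, warning}: warning is in the set → true
  renewal applicant: no → false
  FAFSA on file: no → false
  expected family contribution < 49381 USD: 54972 < 49381 is false
  academic standing = probation: warning == probation is false
Combine:
[1.3] NOT true = false
[1] true OR true OR false = true
[2.1] NOT true = false
[2.2] NOT false = true
[2] false OR true = true
[3.1] NOT true = false
[3.2] NOT true = false
[3] false OR false OR true = true
[4.1] NOT true = false
[4] false OR true = true
[5.3] NOT true = false
[5] false OR true OR false = true
[6.2] NOT false = true
[6.3] NOT false = true
[6] false OR true OR true = true
[7.1] NOT false = true
[7] true OR false = true
[root] true AND true AND true AND true AND true AND true AND true = true
Overall: true → awarded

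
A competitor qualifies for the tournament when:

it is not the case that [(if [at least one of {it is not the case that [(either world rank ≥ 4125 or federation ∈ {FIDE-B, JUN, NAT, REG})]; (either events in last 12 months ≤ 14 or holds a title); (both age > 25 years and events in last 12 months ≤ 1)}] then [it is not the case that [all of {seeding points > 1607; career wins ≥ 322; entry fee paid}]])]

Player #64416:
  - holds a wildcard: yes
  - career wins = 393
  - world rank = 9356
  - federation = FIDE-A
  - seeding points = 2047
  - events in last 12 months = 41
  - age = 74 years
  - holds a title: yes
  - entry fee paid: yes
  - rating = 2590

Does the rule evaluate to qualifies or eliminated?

Qualifies

Atomic conditions:
  world rank ≥ 4125: 9356 ≥ 4125 is true
  federation ∈ {FIDE-B, JUN, NAT, REG}: FIDE-A is not in the set → false
  events in last 12 months ≤ 14: 41 ≤ 14 is false
  holds a title: yes → true
  age > 25 years: 74 > 25 is true
  events in last 12 months ≤ 1: 41 ≤ 1 is false
  seeding points > 1607: 2047 > 1607 is true
  career wins ≥ 322: 393 ≥ 322 is true
  entry fee paid: yes → true
Combine:
[1.1.1.1] true OR false = true
[1.1.1] NOT true = false
[1.1.2] false OR true = true
[1.1.3] true AND false = false
[1.1] false OR true OR false = true
[1.2.1] true AND true AND true = true
[1.2] NOT true = false
[1] true → false = false
[root] NOT false = true
Overall: true → qualifies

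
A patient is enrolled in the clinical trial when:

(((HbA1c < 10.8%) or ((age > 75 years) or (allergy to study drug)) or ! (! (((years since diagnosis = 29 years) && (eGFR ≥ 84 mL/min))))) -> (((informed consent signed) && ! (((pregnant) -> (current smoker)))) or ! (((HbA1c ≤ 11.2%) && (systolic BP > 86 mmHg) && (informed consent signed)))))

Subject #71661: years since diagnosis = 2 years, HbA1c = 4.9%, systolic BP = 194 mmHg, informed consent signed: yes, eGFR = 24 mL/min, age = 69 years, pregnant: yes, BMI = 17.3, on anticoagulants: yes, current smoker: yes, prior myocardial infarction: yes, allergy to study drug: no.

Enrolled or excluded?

Atomic conditions:
  HbA1c < 10.8%: 4.9 < 10.8 is true
  age > 75 years: 69 > 75 is false
  allergy to study drug: no → false
  years since diagnosis = 29 years: 2 == 29 is false
  eGFR ≥ 84 mL/min: 24 ≥ 84 is false
  informed consent signed: yes → true
  pregnant: yes → true
  current smoker: yes → true
  HbA1c ≤ 11.2%: 4.9 ≤ 11.2 is true
  systolic BP > 86 mmHg: 194 > 86 is true
Combine:
[1.2] false OR false = false
[1.3.1.1] false AND false = false
[1.3.1] NOT false = true
[1.3] NOT true = false
[1] true OR false OR false = true
[2.1.2.1] true → true = true
[2.1.2] NOT true = false
[2.1] true AND false = false
[2.2.1] true AND true AND true = true
[2.2] NOT true = false
[2] false OR false = false
[root] true → false = false
Overall: false → excluded

Excluded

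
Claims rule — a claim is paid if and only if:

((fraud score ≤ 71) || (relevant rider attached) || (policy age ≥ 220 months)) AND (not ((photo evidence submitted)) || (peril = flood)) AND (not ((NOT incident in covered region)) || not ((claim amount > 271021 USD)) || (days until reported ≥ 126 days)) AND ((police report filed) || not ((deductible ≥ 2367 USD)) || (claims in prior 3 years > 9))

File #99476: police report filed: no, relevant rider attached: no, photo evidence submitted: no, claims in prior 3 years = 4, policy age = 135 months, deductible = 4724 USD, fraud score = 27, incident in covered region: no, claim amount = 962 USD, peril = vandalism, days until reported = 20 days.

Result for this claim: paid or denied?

Atomic conditions:
  fraud score ≤ 71: 27 ≤ 71 is true
  relevant rider attached: no → false
  policy age ≥ 220 months: 135 ≥ 220 is false
  photo evidence submitted: no → false
  peril = flood: vandalism == flood is false
  NOT incident in covered region: no → true
  claim amount > 271021 USD: 962 > 271021 is false
  days until reported ≥ 126 days: 20 ≥ 126 is false
  police report filed: no → false
  deductible ≥ 2367 USD: 4724 ≥ 2367 is true
  claims in prior 3 years > 9: 4 > 9 is false
Combine:
[1] true OR false OR false = true
[2.1] NOT false = true
[2] true OR false = true
[3.1] NOT true = false
[3.2] NOT false = true
[3] false OR true OR false = true
[4.2] NOT true = false
[4] false OR false OR false = false
[root] true AND true AND true AND false = false
Overall: false → denied

Denied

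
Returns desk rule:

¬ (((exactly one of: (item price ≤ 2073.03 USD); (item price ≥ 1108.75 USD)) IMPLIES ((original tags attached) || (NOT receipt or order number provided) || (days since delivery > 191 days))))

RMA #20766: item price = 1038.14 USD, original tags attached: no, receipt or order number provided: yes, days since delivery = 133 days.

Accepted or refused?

Accepted

Atomic conditions:
  item price ≤ 2073.03 USD: 1038.14 ≤ 2073.03 is true
  item price ≥ 1108.75 USD: 1038.14 ≥ 1108.75 is false
  original tags attached: no → false
  NOT receipt or order number provided: yes → false
  days since delivery > 191 days: 133 > 191 is false
Combine:
[1.1] exactly-one(true, false) = true
[1.2] false OR false OR false = false
[1] true → false = false
[root] NOT false = true
Overall: true → accepted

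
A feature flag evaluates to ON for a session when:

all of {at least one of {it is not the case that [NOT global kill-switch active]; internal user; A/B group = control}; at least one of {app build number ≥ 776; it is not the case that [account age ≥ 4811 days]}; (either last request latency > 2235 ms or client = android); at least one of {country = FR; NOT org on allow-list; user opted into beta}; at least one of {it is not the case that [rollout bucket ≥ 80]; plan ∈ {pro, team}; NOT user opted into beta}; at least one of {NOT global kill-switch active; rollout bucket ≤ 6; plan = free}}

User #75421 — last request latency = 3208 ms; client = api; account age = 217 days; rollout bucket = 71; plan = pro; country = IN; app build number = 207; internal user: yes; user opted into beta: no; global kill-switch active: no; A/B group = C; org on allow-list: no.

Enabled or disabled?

Atomic conditions:
  NOT global kill-switch active: no → true
  internal user: yes → true
  A/B group = control: C == control is false
  app build number ≥ 776: 207 ≥ 776 is false
  account age ≥ 4811 days: 217 ≥ 4811 is false
  last request latency > 2235 ms: 3208 > 2235 is true
  client = android: api == android is false
  country = FR: IN == FR is false
  NOT org on allow-list: no → true
  user opted into beta: no → false
  rollout bucket ≥ 80: 71 ≥ 80 is false
  plan ∈ {pro, team}: pro is in the set → true
  NOT user opted into beta: no → true
  rollout bucket ≤ 6: 71 ≤ 6 is false
  plan = free: pro == free is false
Combine:
[1.1] NOT true = false
[1] false OR true OR false = true
[2.2] NOT false = true
[2] false OR true = true
[3] true OR false = true
[4] false OR true OR false = true
[5.1] NOT false = true
[5] true OR true OR true = true
[6] true OR false OR false = true
[root] true AND true AND true AND true AND true AND true = true
Overall: true → enabled

Enabled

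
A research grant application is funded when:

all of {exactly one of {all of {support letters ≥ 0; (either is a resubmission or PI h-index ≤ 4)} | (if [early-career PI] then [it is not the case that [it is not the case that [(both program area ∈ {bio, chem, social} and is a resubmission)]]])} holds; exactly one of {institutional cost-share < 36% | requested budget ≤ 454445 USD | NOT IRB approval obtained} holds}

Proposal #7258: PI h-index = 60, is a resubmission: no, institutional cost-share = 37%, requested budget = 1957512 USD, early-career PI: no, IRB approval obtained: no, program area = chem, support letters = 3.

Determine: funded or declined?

Atomic conditions:
  support letters ≥ 0: 3 ≥ 0 is true
  is a resubmission: no → false
  PI h-index ≤ 4: 60 ≤ 4 is false
  early-career PI: no → false
  program area ∈ {bio, chem, social}: chem is in the set → true
  institutional cost-share < 36%: 37 < 36 is false
  requested budget ≤ 454445 USD: 1957512 ≤ 454445 is false
  NOT IRB approval obtained: no → true
Combine:
[1.1.2] false OR false = false
[1.1] true AND false = false
[1.2.2.1.1] true AND false = false
[1.2.2.1] NOT false = true
[1.2.2] NOT true = false
[1.2] false → false (antecedent false ⇒ implication holds) = true
[1] exactly-one(false, true) = true
[2] exactly-one(false, false, true) = true
[root] true AND true = true
Overall: true → funded

Funded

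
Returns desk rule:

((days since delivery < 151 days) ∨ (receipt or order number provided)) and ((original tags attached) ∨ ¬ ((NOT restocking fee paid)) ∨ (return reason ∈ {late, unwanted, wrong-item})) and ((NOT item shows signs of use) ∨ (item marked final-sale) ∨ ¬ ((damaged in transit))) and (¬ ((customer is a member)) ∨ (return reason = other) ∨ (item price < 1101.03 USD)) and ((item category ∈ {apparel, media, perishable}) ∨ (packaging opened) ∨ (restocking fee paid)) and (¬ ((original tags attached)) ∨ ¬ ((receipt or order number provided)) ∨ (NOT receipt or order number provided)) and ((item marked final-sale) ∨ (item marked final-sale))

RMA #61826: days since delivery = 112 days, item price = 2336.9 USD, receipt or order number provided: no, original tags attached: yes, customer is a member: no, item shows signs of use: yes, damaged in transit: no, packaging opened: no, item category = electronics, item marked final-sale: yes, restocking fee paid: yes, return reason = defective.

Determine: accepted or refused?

Accepted

Atomic conditions:
  days since delivery < 151 days: 112 < 151 is true
  receipt or order number provided: no → false
  original tags attached: yes → true
  NOT restocking fee paid: yes → false
  return reason ∈ {late, unwanted, wrong-item}: defective is not in the set → false
  NOT item shows signs of use: yes → false
  item marked final-sale: yes → true
  damaged in transit: no → false
  customer is a member: no → false
  return reason = other: defective == other is false
  item price < 1101.03 USD: 2336.9 < 1101.03 is false
  item category ∈ {apparel, media, perishable}: electronics is not in the set → false
  packaging opened: no → false
  restocking fee paid: yes → true
  NOT receipt or order number provided: no → true
Combine:
[1] true OR false = true
[2.2] NOT false = true
[2] true OR true OR false = true
[3.3] NOT false = true
[3] false OR true OR true = true
[4.1] NOT false = true
[4] true OR false OR false = true
[5] false OR false OR true = true
[6.1] NOT true = false
[6.2] NOT false = true
[6] false OR true OR true = true
[7] true OR true = true
[root] true AND true AND true AND true AND true AND true AND true = true
Overall: true → accepted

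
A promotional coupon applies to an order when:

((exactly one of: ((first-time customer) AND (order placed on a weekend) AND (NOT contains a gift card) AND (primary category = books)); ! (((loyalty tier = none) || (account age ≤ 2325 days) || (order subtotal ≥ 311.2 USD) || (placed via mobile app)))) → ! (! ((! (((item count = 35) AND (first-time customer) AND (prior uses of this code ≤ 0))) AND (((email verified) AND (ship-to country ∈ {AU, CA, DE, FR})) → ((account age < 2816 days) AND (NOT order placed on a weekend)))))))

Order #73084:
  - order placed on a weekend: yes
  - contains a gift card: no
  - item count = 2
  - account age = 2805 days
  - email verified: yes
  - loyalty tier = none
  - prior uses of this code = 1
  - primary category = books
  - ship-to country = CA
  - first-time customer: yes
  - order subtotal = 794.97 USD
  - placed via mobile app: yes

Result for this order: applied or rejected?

Atomic conditions:
  first-time customer: yes → true
  order placed on a weekend: yes → true
  NOT contains a gift card: no → true
  primary category = books: books == books is true
  loyalty tier = none: none == none is true
  account age ≤ 2325 days: 2805 ≤ 2325 is false
  order subtotal ≥ 311.2 USD: 794.97 ≥ 311.2 is true
  placed via mobile app: yes → true
  item count = 35: 2 == 35 is false
  prior uses of this code ≤ 0: 1 ≤ 0 is false
  email verified: yes → true
  ship-to country ∈ {AU, CA, DE, FR}: CA is in the set → true
  account age < 2816 days: 2805 < 2816 is true
  NOT order placed on a weekend: yes → false
Combine:
[1.1] true AND true AND true AND true = true
[1.2.1] true OR false OR true OR true = true
[1.2] NOT true = false
[1] exactly-one(true, false) = true
[2.1.1.1.1] false AND true AND false = false
[2.1.1.1] NOT false = true
[2.1.1.2.1] true AND true = true
[2.1.1.2.2] true AND false = false
[2.1.1.2] true → false = false
[2.1.1] true AND false = false
[2.1] NOT false = true
[2] NOT true = false
[root] true → false = false
Overall: false → rejected

Rejected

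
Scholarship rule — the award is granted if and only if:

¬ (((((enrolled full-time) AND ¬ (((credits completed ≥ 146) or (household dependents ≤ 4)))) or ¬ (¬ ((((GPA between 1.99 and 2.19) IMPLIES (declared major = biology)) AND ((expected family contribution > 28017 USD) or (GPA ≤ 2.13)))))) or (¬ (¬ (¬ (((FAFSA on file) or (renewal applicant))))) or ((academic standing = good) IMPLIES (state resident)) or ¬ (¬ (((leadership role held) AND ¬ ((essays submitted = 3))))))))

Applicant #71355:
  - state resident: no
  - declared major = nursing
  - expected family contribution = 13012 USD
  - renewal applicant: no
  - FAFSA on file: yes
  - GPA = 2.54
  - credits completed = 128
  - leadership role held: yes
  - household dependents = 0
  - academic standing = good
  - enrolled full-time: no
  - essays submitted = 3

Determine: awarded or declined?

Awarded

Atomic conditions:
  enrolled full-time: no → false
  credits completed ≥ 146: 128 ≥ 146 is false
  household dependents ≤ 4: 0 ≤ 4 is true
  GPA between 1.99 and 2.19: 2.54 in [1.99, 2.19] is false
  declared major = biology: nursing == biology is false
  expected family contribution > 28017 USD: 13012 > 28017 is false
  GPA ≤ 2.13: 2.54 ≤ 2.13 is false
  FAFSA on file: yes → true
  renewal applicant: no → false
  academic standing = good: good == good is true
  state resident: no → false
  leadership role held: yes → true
  essays submitted = 3: 3 == 3 is true
Combine:
[1.1.1.2.1] false OR true = true
[1.1.1.2] NOT true = false
[1.1.1] false AND false = false
[1.1.2.1.1.1] false → false (antecedent false ⇒ implication holds) = true
[1.1.2.1.1.2] false OR false = false
[1.1.2.1.1] true AND false = false
[1.1.2.1] NOT false = true
[1.1.2] NOT true = false
[1.1] false OR false = false
[1.2.1.1.1.1] true OR false = true
[1.2.1.1.1] NOT true = false
[1.2.1.1] NOT false = true
[1.2.1] NOT true = false
[1.2.2] true → false = false
[1.2.3.1.1.2] NOT true = false
[1.2.3.1.1] true AND false = false
[1.2.3.1] NOT false = true
[1.2.3] NOT true = false
[1.2] false OR false OR false = false
[1] false OR false = false
[root] NOT false = true
Overall: true → awarded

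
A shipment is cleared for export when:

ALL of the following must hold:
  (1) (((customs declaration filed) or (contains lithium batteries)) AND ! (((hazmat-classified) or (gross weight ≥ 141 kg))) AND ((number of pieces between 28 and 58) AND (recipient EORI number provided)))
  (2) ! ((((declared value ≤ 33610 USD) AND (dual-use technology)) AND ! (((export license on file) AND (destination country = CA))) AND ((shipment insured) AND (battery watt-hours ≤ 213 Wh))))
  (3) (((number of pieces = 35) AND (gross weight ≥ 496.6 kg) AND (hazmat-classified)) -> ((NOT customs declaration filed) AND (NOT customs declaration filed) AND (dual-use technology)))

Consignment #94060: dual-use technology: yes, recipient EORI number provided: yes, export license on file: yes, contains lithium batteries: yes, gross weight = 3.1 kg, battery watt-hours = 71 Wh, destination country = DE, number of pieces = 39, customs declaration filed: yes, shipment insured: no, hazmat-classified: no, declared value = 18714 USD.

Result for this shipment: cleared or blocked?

Cleared

Atomic conditions:
  customs declaration filed: yes → true
  contains lithium batteries: yes → true
  hazmat-classified: no → false
  gross weight ≥ 141 kg: 3.1 ≥ 141 is false
  number of pieces between 28 and 58: 39 in [28, 58] is true
  recipient EORI number provided: yes → true
  declared value ≤ 33610 USD: 18714 ≤ 33610 is true
  dual-use technology: yes → true
  export license on file: yes → true
  destination country = CA: DE == CA is false
  shipment insured: no → false
  battery watt-hours ≤ 213 Wh: 71 ≤ 213 is true
  number of pieces = 35: 39 == 35 is false
  gross weight ≥ 496.6 kg: 3.1 ≥ 496.6 is false
  NOT customs declaration filed: yes → false
Combine:
[1.1] true OR true = true
[1.2.1] false OR false = false
[1.2] NOT false = true
[1.3] true AND true = true
[1] true AND true AND true = true
[2.1.1] true AND true = true
[2.1.2.1] true AND false = false
[2.1.2] NOT false = true
[2.1.3] false AND true = false
[2.1] true AND true AND false = false
[2] NOT false = true
[3.1] false AND false AND false = false
[3.2] false AND false AND true = false
[3] false → false (antecedent false ⇒ implication holds) = true
[root] true AND true AND true = true
Overall: true → cleared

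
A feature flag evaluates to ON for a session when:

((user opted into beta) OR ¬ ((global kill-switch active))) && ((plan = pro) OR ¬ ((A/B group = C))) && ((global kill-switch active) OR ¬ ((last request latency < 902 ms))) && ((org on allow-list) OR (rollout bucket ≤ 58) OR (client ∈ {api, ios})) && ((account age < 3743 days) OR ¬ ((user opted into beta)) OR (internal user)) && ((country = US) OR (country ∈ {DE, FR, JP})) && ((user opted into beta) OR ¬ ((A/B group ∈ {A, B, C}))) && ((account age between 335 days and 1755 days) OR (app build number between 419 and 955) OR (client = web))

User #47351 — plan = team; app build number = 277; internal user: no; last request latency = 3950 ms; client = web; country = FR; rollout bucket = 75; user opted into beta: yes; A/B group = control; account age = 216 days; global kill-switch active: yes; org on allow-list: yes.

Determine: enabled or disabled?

Enabled

Atomic conditions:
  user opted into beta: yes → true
  global kill-switch active: yes → true
  plan = pro: team == pro is false
  A/B group = C: control == C is false
  last request latency < 902 ms: 3950 < 902 is false
  org on allow-list: yes → true
  rollout bucket ≤ 58: 75 ≤ 58 is false
  client ∈ {api, ios}: web is not in the set → false
  account age < 3743 days: 216 < 3743 is true
  internal user: no → false
  country = US: FR == US is false
  country ∈ {DE, FR, JP}: FR is in the set → true
  A/B group ∈ {A, B, C}: control is not in the set → false
  account age between 335 days and 1755 days: 216 in [335, 1755] is false
  app build number between 419 and 955: 277 in [419, 955] is false
  client = web: web == web is true
Combine:
[1.2] NOT true = false
[1] true OR false = true
[2.2] NOT false = true
[2] false OR true = true
[3.2] NOT false = true
[3] true OR true = true
[4] true OR false OR false = true
[5.2] NOT true = false
[5] true OR false OR false = true
[6] false OR true = true
[7.2] NOT false = true
[7] true OR true = true
[8] false OR false OR true = true
[root] true AND true AND true AND true AND true AND true AND true AND true = true
Overall: true → enabled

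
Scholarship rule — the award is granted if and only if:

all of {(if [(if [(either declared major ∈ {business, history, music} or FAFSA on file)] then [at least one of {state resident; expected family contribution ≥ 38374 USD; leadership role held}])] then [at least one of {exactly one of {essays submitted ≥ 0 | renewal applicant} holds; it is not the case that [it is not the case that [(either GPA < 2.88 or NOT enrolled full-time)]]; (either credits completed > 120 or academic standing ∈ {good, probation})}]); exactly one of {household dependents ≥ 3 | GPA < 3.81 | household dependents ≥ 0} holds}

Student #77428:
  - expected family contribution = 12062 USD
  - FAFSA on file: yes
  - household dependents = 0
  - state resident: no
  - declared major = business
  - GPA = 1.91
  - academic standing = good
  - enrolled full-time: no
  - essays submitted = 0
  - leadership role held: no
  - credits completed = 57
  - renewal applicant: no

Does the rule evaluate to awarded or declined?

Atomic conditions:
  declared major ∈ {business, history, music}: business is in the set → true
  FAFSA on file: yes → true
  state resident: no → false
  expected family contribution ≥ 38374 USD: 12062 ≥ 38374 is false
  leadership role held: no → false
  essays submitted ≥ 0: 0 ≥ 0 is true
  renewal applicant: no → false
  GPA < 2.88: 1.91 < 2.88 is true
  NOT enrolled full-time: no → true
  credits completed > 120: 57 > 120 is false
  academic standing ∈ {good, probation}: good is in the set → true
  household dependents ≥ 3: 0 ≥ 3 is false
  GPA < 3.81: 1.91 < 3.81 is true
  household dependents ≥ 0: 0 ≥ 0 is true
Combine:
[1.1.1] true OR true = true
[1.1.2] false OR false OR false = false
[1.1] true → false = false
[1.2.1] exactly-one(true, false) = true
[1.2.2.1.1] true OR true = true
[1.2.2.1] NOT true = false
[1.2.2] NOT false = true
[1.2.3] false OR true = true
[1.2] true OR true OR true = true
[1] false → true (antecedent false ⇒ implication holds) = true
[2] exactly-one(false, true, true) = false
[root] true AND false = false
Overall: false → declined

Declined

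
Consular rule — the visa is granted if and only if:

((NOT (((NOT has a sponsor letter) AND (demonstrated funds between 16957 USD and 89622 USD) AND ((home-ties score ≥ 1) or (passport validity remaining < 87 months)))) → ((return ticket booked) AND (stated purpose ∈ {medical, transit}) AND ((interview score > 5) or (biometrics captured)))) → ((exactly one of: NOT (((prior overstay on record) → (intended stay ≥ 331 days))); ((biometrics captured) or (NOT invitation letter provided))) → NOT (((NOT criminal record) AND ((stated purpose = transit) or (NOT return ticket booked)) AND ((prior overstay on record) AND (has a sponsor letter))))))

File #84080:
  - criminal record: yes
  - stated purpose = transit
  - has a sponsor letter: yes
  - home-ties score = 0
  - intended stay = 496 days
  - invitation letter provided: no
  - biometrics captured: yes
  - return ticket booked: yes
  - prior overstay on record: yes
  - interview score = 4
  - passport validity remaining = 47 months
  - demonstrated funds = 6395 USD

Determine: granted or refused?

Granted

Atomic conditions:
  NOT has a sponsor letter: yes → false
  demonstrated funds between 16957 USD and 89622 USD: 6395 in [16957, 89622] is false
  home-ties score ≥ 1: 0 ≥ 1 is false
  passport validity remaining < 87 months: 47 < 87 is true
  return ticket booked: yes → true
  stated purpose ∈ {medical, transit}: transit is in the set → true
  interview score > 5: 4 > 5 is false
  biometrics captured: yes → true
  prior overstay on record: yes → true
  intended stay ≥ 331 days: 496 ≥ 331 is true
  NOT invitation letter provided: no → true
  NOT criminal record: yes → false
  stated purpose = transit: transit == transit is true
  NOT return ticket booked: yes → false
  has a sponsor letter: yes → true
Combine:
[1.1.1.3] false OR true = true
[1.1.1] false AND false AND true = false
[1.1] NOT false = true
[1.2.3] false OR true = true
[1.2] true AND true AND true = true
[1] true → true = true
[2.1.1.1] true → true = true
[2.1.1] NOT true = false
[2.1.2] true OR true = true
[2.1] exactly-one(false, true) = true
[2.2.1.2] true OR false = true
[2.2.1.3] true AND true = true
[2.2.1] false AND true AND true = false
[2.2] NOT false = true
[2] true → true = true
[root] true → true = true
Overall: true → granted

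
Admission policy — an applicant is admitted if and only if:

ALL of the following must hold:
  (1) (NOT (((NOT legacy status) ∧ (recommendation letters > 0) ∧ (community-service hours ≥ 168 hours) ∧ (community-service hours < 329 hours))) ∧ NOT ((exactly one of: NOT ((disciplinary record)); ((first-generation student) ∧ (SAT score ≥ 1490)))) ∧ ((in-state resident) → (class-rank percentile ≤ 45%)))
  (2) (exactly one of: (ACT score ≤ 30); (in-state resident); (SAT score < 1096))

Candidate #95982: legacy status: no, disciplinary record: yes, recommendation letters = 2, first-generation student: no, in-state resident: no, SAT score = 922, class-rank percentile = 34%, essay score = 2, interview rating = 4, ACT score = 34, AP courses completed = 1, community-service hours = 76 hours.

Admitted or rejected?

Admitted

Atomic conditions:
  NOT legacy status: no → true
  recommendation letters > 0: 2 > 0 is true
  community-service hours ≥ 168 hours: 76 ≥ 168 is false
  community-service hours < 329 hours: 76 < 329 is true
  disciplinary record: yes → true
  first-generation student: no → false
  SAT score ≥ 1490: 922 ≥ 1490 is false
  in-state resident: no → false
  class-rank percentile ≤ 45%: 34 ≤ 45 is true
  ACT score ≤ 30: 34 ≤ 30 is false
  SAT score < 1096: 922 < 1096 is true
Combine:
[1.1.1] true AND true AND false AND true = false
[1.1] NOT false = true
[1.2.1.1] NOT true = false
[1.2.1.2] false AND false = false
[1.2.1] exactly-one(false, false) = false
[1.2] NOT false = true
[1.3] false → true (antecedent false ⇒ implication holds) = true
[1] true AND true AND true = true
[2] exactly-one(false, false, true) = true
[root] true AND true = true
Overall: true → admitted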